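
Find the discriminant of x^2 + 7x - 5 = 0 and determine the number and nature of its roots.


For ax^2 + bx + c = 0, discriminant D = b^2 - 4ac
Here a = 1, b = 7, c = -5
D = (7)^2 - 4(1)(-5) = 49 + 20 = 69

D = 69 > 0 but not a perfect square
The equation has 2 distinct real irrational roots.

Discriminant = 69, 2 distinct real irrational roots


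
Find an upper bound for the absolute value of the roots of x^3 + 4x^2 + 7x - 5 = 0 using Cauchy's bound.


Cauchy's bound: all roots r satisfy |r| <= 1 + max(|a_i/a_n|) for i = 0,...,n-1
where a_n is the leading coefficient.

Coefficients: [1, 4, 7, -5]
Leading coefficient a_n = 1
Ratios |a_i/a_n|: 4, 7, 5
Maximum ratio: 7
Cauchy's bound: |r| <= 1 + 7 = 8

Upper bound = 8


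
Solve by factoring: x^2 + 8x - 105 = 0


We need two numbers that multiply to -105 and add to 8.
Those numbers are -7 and 15 (since (-7) * 15 = -105 and (-7) + 15 = 8).
So x^2 + 8x - 105 = (x - 7)(x + 15) = 0
Setting each factor to zero: x = 7 or x = -15

x = -15, x = 7


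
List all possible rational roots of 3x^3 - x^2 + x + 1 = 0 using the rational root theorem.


Rational root theorem: possible roots are ±p/q where:
  p divides the constant term (1): p ∈ {1}
  q divides the leading coefficient (3): q ∈ {1, 3}

All possible rational roots: -1, -1/3, 1/3, 1

-1, -1/3, 1/3, 1


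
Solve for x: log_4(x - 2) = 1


Convert to exponential form: x - 2 = 4^1 = 4
x = 4 + 2 = 6
Check: log_4(6 - 2) = log_4(4) = log_4(4) = 1 ✓

x = 6


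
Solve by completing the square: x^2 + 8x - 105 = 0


Start: x^2 + 8x - 105 = 0
Move constant: x^2 + 8x = 105
Half of 8 is 4, squared is 16
Add 16 to both sides: x^2 + 8x + 16 = 121
(x + 4)^2 = 121
x + 4 = ±11
x = -4 + 11 = 7 or x = -4 - 11 = -15

x = -15, x = 7


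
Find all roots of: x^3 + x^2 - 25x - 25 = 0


Let p(x) = x^3 + x^2 - 25x - 25. By the rational root theorem (leading coefficient 1), any rational root is an integer divisor of 25: try ±1, ±2, ... in turn.
Test x = 1: value = -48 ≠ 0.
Test x = -1: value = 0 ✓, so (x + 1) is a factor.
Synthetic division by (x + 1): bring down 1; 1(-1) + 1 = 0; 0(-1) - 25 = -25; (-25)(-1) - 25 = 0 → quotient x^2 - 25, remainder 0.
Solve the quadratic x^2 - 25 = 0: discriminant = 0^2 - 4(1)(-25) = 0 + 100 = 100.
sqrt(100) = 10, so x = (0 ± 10)/2: x = 5 or x = -5.
Collecting all roots found:

x = -5, x = -1, x = 5


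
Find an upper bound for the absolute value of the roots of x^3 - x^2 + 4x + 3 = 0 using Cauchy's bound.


Cauchy's bound: all roots r satisfy |r| <= 1 + max(|a_i/a_n|) for i = 0,...,n-1
where a_n is the leading coefficient.

Coefficients: [1, -1, 4, 3]
Leading coefficient a_n = 1
Ratios |a_i/a_n|: 1, 4, 3
Maximum ratio: 4
Cauchy's bound: |r| <= 1 + 4 = 5

Upper bound = 5


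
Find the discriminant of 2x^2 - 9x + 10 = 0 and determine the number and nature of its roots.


For ax^2 + bx + c = 0, discriminant D = b^2 - 4ac
Here a = 2, b = -9, c = 10
D = (-9)^2 - 4(2)(10) = 81 - 80 = 1

D = 1 > 0 and is a perfect square (sqrt = 1)
The equation has 2 distinct real rational roots.

Discriminant = 1, 2 distinct real rational roots


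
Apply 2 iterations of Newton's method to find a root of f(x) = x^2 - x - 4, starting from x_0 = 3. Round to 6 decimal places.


Newton's method: x_(n+1) = x_n - f(x_n)/f'(x_n)
f(x) = x^2 - x - 4
f'(x) = 2x - 1

Iteration 1:
  f(3.000000) = 2.000000
  f'(3.000000) = 5.000000
  x_1 = 3.000000 - (2.000000)/(5.000000) = 2.600000

Iteration 2:
  f(2.600000) = 0.160000
  f'(2.600000) = 4.200000
  x_2 = 2.600000 - (0.160000)/(4.200000) = 2.561905

x_2 = 2.561905


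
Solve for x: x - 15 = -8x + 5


Starting with: x - 15 = -8x + 5
Move all x terms to left: (1 + 8)x = 5 + 15
Simplify: 9x = 20
Divide both sides by 9: x = 20/9

x = 20/9


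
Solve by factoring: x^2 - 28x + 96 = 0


We need two numbers that multiply to 96 and add to -28.
Those numbers are -4 and -24 (since (-4) * (-24) = 96 and (-4) + (-24) = -28).
So x^2 - 28x + 96 = (x - 4)(x - 24) = 0
Setting each factor to zero: x = 4 or x = 24

x = 4, x = 24


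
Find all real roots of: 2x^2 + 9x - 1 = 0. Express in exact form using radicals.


Using the quadratic formula: x = (-b ± sqrt(b^2 - 4ac)) / (2a)
Here a = 2, b = 9, c = -1
Discriminant = b^2 - 4ac = 9^2 - 4(2)(-1) = 81 + 8 = 89
Since discriminant = 89 > 0, there are two real roots.
x = (-9 ± sqrt(89)) / 4
Numerically: x ≈ 0.1085 or x ≈ -4.6085

x = (-9 + sqrt(89)) / 4 or x = (-9 - sqrt(89)) / 4


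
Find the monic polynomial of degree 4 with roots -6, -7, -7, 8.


A monic polynomial with roots -6, -7, -7, 8 is:
p(x) = (x + 6)(x + 7)(x + 7)(x - 8)
After multiplying by (x + 6): x + 6
After multiplying by (x + 7): x^2 + 13x + 42
After multiplying by (x + 7): x^3 + 20x^2 + 133x + 294
After multiplying by (x - 8): x^4 + 12x^3 - 27x^2 - 770x - 2352

x^4 + 12x^3 - 27x^2 - 770x - 2352


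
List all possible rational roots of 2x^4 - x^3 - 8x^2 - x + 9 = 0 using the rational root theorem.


Rational root theorem: possible roots are ±p/q where:
  p divides the constant term (9): p ∈ {1, 3, 9}
  q divides the leading coefficient (2): q ∈ {1, 2}

All possible rational roots: -9, -9/2, -3, -3/2, -1, -1/2, 1/2, 1, 3/2, 3, 9/2, 9

-9, -9/2, -3, -3/2, -1, -1/2, 1/2, 1, 3/2, 3, 9/2, 9


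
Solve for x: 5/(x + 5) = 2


Multiply both sides by (x + 5): 5 = 2(x + 5)
Distribute: 5 = 2x + 10
2x = 5 - 10 = -5
x = -5/2

x = -5/2


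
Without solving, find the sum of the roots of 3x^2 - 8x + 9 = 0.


By Vieta's formulas for ax^2 + bx + c = 0:
  Sum of roots = -b/a
  Product of roots = c/a

Here a = 3, b = -8, c = 9
Sum = -(-8)/3 = 8/3
Product = 9/3 = 3

Sum = 8/3


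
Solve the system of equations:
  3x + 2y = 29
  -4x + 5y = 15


Using Cramer's rule:
Determinant D = (3)(5) - (-4)(2) = 15 + 8 = 23
Dx = (29)(5) - (15)(2) = 145 - 30 = 115
Dy = (3)(15) - (-4)(29) = 45 + 116 = 161
x = Dx/D = 115/23 = 5
y = Dy/D = 161/23 = 7

x = 5, y = 7


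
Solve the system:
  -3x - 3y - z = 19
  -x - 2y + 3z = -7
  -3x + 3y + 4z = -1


Using Cramer's rule. Expand each determinant along the first row.
D  = (-3)*[(-2)*4 - 3*3] - (-3)*[(-1)*4 - 3*(-3)] + (-1)*[(-1)*3 - (-2)*(-3)]
  = (-3)*(-17) - (-3)*(5) + (-1)*(-9) = 75
Dx = 19*[(-2)*4 - 3*3] - (-3)*[(-7)*4 - 3*(-1)] + (-1)*[(-7)*3 - (-2)*(-1)]
  = 19*(-17) - (-3)*(-25) + (-1)*(-23) = -375
Dy = (-3)*[(-7)*4 - 3*(-1)] - 19*[(-1)*4 - 3*(-3)] + (-1)*[(-1)*(-1) - (-7)*(-3)]
  = (-3)*(-25) - 19*(5) + (-1)*(-20) = 0
Dz = (-3)*[(-2)*(-1) - (-7)*3] - (-3)*[(-1)*(-1) - (-7)*(-3)] + 19*[(-1)*3 - (-2)*(-3)]
  = (-3)*(23) - (-3)*(-20) + 19*(-9) = -300
x = Dx/D = -375/75 = -5, y = Dy/D = 0/75 = 0, z = Dz/D = -300/75 = -4
Check eq1: (-3)(-5) + (-3)(0) + (-1)(-4) = 19 = 19 ✓
Check eq2: (-1)(-5) + (-2)(0) + (3)(-4) = -7 = -7 ✓
Check eq3: (-3)(-5) + (3)(0) + (4)(-4) = -1 = -1 ✓

x = -5, y = 0, z = -4


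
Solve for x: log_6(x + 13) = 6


Convert to exponential form: x + 13 = 6^6 = 46656
x = 46656 - 13 = 46643
Check: log_6(46643 + 13) = log_6(46656) = log_6(46656) = 6 ✓

x = 46643


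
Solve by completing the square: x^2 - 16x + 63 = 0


Start: x^2 - 16x + 63 = 0
Move constant: x^2 - 16x = -63
Half of -16 is -8, squared is 64
Add 64 to both sides: x^2 - 16x + 64 = 1
(x - 8)^2 = 1
x - 8 = ±1
x = 8 + 1 = 9 or x = 8 - 1 = 7

x = 7, x = 9


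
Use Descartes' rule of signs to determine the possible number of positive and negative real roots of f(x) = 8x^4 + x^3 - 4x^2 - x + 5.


Descartes' rule of signs:

For positive roots, count sign changes in f(x) = 8x^4 + x^3 - 4x^2 - x + 5:
Signs of coefficients: +, +, -, -, +
Number of sign changes: 2
Possible positive real roots: 2, 0

For negative roots, examine f(-x) = 8x^4 - x^3 - 4x^2 + x + 5:
Signs of coefficients: +, -, -, +, +
Number of sign changes: 2
Possible negative real roots: 2, 0

Positive roots: 2 or 0; Negative roots: 2 or 0


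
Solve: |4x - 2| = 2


An absolute value equation |expr| = 2 gives two cases:
Case 1: 4x - 2 = 2
  4x = 4, so x = 1
Case 2: 4x - 2 = -2
  4x = 0, so x = 0

x = 0, x = 1


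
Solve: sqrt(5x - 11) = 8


Square both sides: 5x - 11 = 8^2 = 64
5x = 64 + 11 = 75
x = 15
Check: sqrt(5*15 - 11) = sqrt(64) = 8 ✓

x = 15


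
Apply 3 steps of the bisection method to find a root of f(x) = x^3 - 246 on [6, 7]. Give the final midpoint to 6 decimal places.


f(x) = x^3 - 246
f(6) = -30 < 0
f(7) = 97 > 0

Step 1: midpoint = (6.000000 + 7.000000)/2 = 6.500000
  f(6.500000) = 28.625000
  f(mid) > 0, so root is in [6.000000, 6.500000]

Step 2: midpoint = (6.000000 + 6.500000)/2 = 6.250000
  f(6.250000) = -1.859375
  f(mid) < 0, so root is in [6.250000, 6.500000]

Step 3: midpoint = (6.250000 + 6.500000)/2 = 6.375000
  f(6.375000) = 13.083984
  f(mid) > 0, so root is in [6.250000, 6.375000]

midpoint = 6.375000


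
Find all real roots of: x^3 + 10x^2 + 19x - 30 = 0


Let p(x) = x^3 + 10x^2 + 19x - 30. By the rational root theorem (leading coefficient 1), any rational root is an integer divisor of 30: try ±1, ±2, ... in turn.
Test x = 1: value = 0 ✓, so (x - 1) is a factor.
Synthetic division by (x - 1): bring down 1; 1(1) + 10 = 11; 11(1) + 19 = 30; 30(1) - 30 = 0 → quotient x^2 + 11x + 30, remainder 0.
Solve the quadratic x^2 + 11x + 30 = 0: discriminant = 11^2 - 4(1)(30) = 121 - 120 = 1.
sqrt(1) = 1, so x = (-11 ± 1)/2: x = -5 or x = -6.

x = -6, x = -5, x = 1


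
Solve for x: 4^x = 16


Express both sides with the same base.
16 = 4^2
Since the bases match: x = 2

x = 2


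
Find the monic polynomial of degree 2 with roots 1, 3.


A monic polynomial with roots 1, 3 is:
p(x) = (x - 1)(x - 3)
After multiplying by (x - 1): x - 1
After multiplying by (x - 3): x^2 - 4x + 3

x^2 - 4x + 3


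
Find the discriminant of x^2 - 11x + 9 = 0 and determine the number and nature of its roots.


For ax^2 + bx + c = 0, discriminant D = b^2 - 4ac
Here a = 1, b = -11, c = 9
D = (-11)^2 - 4(1)(9) = 121 - 36 = 85

D = 85 > 0 but not a perfect square
The equation has 2 distinct real irrational roots.

Discriminant = 85, 2 distinct real irrational roots


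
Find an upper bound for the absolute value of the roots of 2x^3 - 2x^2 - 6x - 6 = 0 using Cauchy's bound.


Cauchy's bound: all roots r satisfy |r| <= 1 + max(|a_i/a_n|) for i = 0,...,n-1
where a_n is the leading coefficient.

Coefficients: [2, -2, -6, -6]
Leading coefficient a_n = 2
Ratios |a_i/a_n|: 1, 3, 3
Maximum ratio: 3
Cauchy's bound: |r| <= 1 + 3 = 4

Upper bound = 4


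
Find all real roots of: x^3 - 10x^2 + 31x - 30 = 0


Let p(x) = x^3 - 10x^2 + 31x - 30. By the rational root theorem (leading coefficient 1), any rational root is an integer divisor of 30: try ±1, ±2, ... in turn.
Test x = 1: value = -8 ≠ 0.
Test x = -1: value = -72 ≠ 0.
Test x = 2: value = 0 ✓, so (x - 2) is a factor.
Synthetic division by (x - 2): bring down 1; 1(2) - 10 = -8; (-8)(2) + 31 = 15; 15(2) - 30 = 0 → quotient x^2 - 8x + 15, remainder 0.
Solve the quadratic x^2 - 8x + 15 = 0: discriminant = (-8)^2 - 4(1)(15) = 64 - 60 = 4.
sqrt(4) = 2, so x = (8 ± 2)/2: x = 5 or x = 3.

x = 2, x = 3, x = 5


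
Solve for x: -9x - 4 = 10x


Starting with: -9x - 4 = 10x
Move all x terms to left: (-9 - 10)x = 0 + 4
Simplify: -19x = 4
Divide both sides by -19: x = -4/19

x = -4/19


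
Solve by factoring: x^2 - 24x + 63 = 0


We need two numbers that multiply to 63 and add to -24.
Those numbers are -21 and -3 (since (-21) * (-3) = 63 and (-21) + (-3) = -24).
So x^2 - 24x + 63 = (x - 21)(x - 3) = 0
Setting each factor to zero: x = 21 or x = 3

x = 3, x = 21


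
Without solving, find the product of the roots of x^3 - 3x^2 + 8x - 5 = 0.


By Vieta's formulas for x^3 + bx^2 + cx + d = 0:
  r1 + r2 + r3 = -b/a = 3
  r1*r2 + r1*r3 + r2*r3 = c/a = 8
  r1*r2*r3 = -d/a = 5


Product = 5


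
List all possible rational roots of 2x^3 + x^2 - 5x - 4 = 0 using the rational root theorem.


Rational root theorem: possible roots are ±p/q where:
  p divides the constant term (-4): p ∈ {1, 2, 4}
  q divides the leading coefficient (2): q ∈ {1, 2}

All possible rational roots: -4, -2, -1, -1/2, 1/2, 1, 2, 4

-4, -2, -1, -1/2, 1/2, 1, 2, 4


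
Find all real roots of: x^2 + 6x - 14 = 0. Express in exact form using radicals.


Using the quadratic formula: x = (-b ± sqrt(b^2 - 4ac)) / (2a)
Here a = 1, b = 6, c = -14
Discriminant = b^2 - 4ac = 6^2 - 4(1)(-14) = 36 + 56 = 92
Since discriminant = 92 > 0, there are two real roots.
x = (-6 ± 2*sqrt(23)) / 2
Simplifying: x = -3 ± sqrt(23)
Numerically: x ≈ 1.7958 or x ≈ -7.7958

x = -3 + sqrt(23) or x = -3 - sqrt(23)


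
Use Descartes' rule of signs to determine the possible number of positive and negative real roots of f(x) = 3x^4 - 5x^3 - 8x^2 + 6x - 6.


Descartes' rule of signs:

For positive roots, count sign changes in f(x) = 3x^4 - 5x^3 - 8x^2 + 6x - 6:
Signs of coefficients: +, -, -, +, -
Number of sign changes: 3
Possible positive real roots: 3, 1

For negative roots, examine f(-x) = 3x^4 + 5x^3 - 8x^2 - 6x - 6:
Signs of coefficients: +, +, -, -, -
Number of sign changes: 1
Possible negative real roots: 1

Positive roots: 3 or 1; Negative roots: 1


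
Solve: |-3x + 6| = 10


An absolute value equation |expr| = 10 gives two cases:
Case 1: -3x + 6 = 10
  -3x = 4, so x = -4/3
Case 2: -3x + 6 = -10
  -3x = -16, so x = 16/3

x = -4/3, x = 16/3


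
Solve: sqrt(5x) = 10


Square both sides: 5x = 10^2 = 100
5x = 100 - 0 = 100
x = 20
Check: sqrt(5*20 + 0) = sqrt(100) = 10 ✓

x = 20


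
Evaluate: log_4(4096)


We need the exponent such that 4^? = 4096
4^6 = 4096
Therefore log_4(4096) = 6

6


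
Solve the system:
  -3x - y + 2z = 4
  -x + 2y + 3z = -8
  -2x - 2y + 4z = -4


Using Cramer's rule. Expand each determinant along the first row.
D  = (-3)*[2*4 - 3*(-2)] - (-1)*[(-1)*4 - 3*(-2)] + 2*[(-1)*(-2) - 2*(-2)]
  = (-3)*(14) - (-1)*(2) + 2*(6) = -28
Dx = 4*[2*4 - 3*(-2)] - (-1)*[(-8)*4 - 3*(-4)] + 2*[(-8)*(-2) - 2*(-4)]
  = 4*(14) - (-1)*(-20) + 2*(24) = 84
Dy = (-3)*[(-8)*4 - 3*(-4)] - 4*[(-1)*4 - 3*(-2)] + 2*[(-1)*(-4) - (-8)*(-2)]
  = (-3)*(-20) - 4*(2) + 2*(-12) = 28
Dz = (-3)*[2*(-4) - (-8)*(-2)] - (-1)*[(-1)*(-4) - (-8)*(-2)] + 4*[(-1)*(-2) - 2*(-2)]
  = (-3)*(-24) - (-1)*(-12) + 4*(6) = 84
x = Dx/D = 84/-28 = -3, y = Dy/D = 28/-28 = -1, z = Dz/D = 84/-28 = -3
Check eq1: (-3)(-3) + (-1)(-1) + (2)(-3) = 4 = 4 ✓
Check eq2: (-1)(-3) + (2)(-1) + (3)(-3) = -8 = -8 ✓
Check eq3: (-2)(-3) + (-2)(-1) + (4)(-3) = -4 = -4 ✓

x = -3, y = -1, z = -3


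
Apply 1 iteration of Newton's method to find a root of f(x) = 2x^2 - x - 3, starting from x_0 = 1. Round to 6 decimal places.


Newton's method: x_(n+1) = x_n - f(x_n)/f'(x_n)
f(x) = 2x^2 - x - 3
f'(x) = 4x - 1

Iteration 1:
  f(1.000000) = -2.000000
  f'(1.000000) = 3.000000
  x_1 = 1.000000 - (-2.000000)/(3.000000) = 1.666667

x_1 = 1.666667


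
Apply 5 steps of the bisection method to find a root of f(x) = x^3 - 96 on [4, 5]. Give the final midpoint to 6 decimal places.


f(x) = x^3 - 96
f(4) = -32 < 0
f(5) = 29 > 0

Step 1: midpoint = (4.000000 + 5.000000)/2 = 4.500000
  f(4.500000) = -4.875000
  f(mid) < 0, so root is in [4.500000, 5.000000]

Step 2: midpoint = (4.500000 + 5.000000)/2 = 4.750000
  f(4.750000) = 11.171875
  f(mid) > 0, so root is in [4.500000, 4.750000]

Step 3: midpoint = (4.500000 + 4.750000)/2 = 4.625000
  f(4.625000) = 2.931641
  f(mid) > 0, so root is in [4.500000, 4.625000]

Step 4: midpoint = (4.500000 + 4.625000)/2 = 4.562500
  f(4.562500) = -1.025146
  f(mid) < 0, so root is in [4.562500, 4.625000]

Step 5: midpoint = (4.562500 + 4.625000)/2 = 4.593750
  f(4.593750) = 0.939789
  f(mid) > 0, so root is in [4.562500, 4.593750]

midpoint = 4.593750


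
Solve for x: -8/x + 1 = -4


Subtract 1 from both sides: -8/x = -5
Multiply both sides by x: -8 = -5 * x
Divide by -5: x = 8/5

x = 8/5


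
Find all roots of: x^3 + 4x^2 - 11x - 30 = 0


Let p(x) = x^3 + 4x^2 - 11x - 30. By the rational root theorem (leading coefficient 1), any rational root is an integer divisor of 30: try ±1, ±2, ... in turn.
Test x = 1: value = -36 ≠ 0.
Test x = -1: value = -16 ≠ 0.
Test x = 2: value = -28 ≠ 0.
Test x = -2: value = 0 ✓, so (x + 2) is a factor.
Synthetic division by (x + 2): bring down 1; 1(-2) + 4 = 2; 2(-2) - 11 = -15; (-15)(-2) - 30 = 0 → quotient x^2 + 2x - 15, remainder 0.
Solve the quadratic x^2 + 2x - 15 = 0: discriminant = 2^2 - 4(1)(-15) = 4 + 60 = 64.
sqrt(64) = 8, so x = (-2 ± 8)/2: x = 3 or x = -5.
Collecting all roots found:

x = -5, x = -2, x = 3


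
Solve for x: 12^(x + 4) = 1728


Express both sides with the same base.
1728 = 12^3
Since the bases match, equate exponents: x + 4 = 3
So x = 3 - (4) = -1

x = -1


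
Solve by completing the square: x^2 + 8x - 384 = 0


Start: x^2 + 8x - 384 = 0
Move constant: x^2 + 8x = 384
Half of 8 is 4, squared is 16
Add 16 to both sides: x^2 + 8x + 16 = 400
(x + 4)^2 = 400
x + 4 = ±20
x = -4 + 20 = 16 or x = -4 - 20 = -24

x = -24, x = 16


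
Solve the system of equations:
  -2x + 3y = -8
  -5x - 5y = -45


Using Cramer's rule:
Determinant D = (-2)(-5) - (-5)(3) = 10 + 15 = 25
Dx = (-8)(-5) - (-45)(3) = 40 + 135 = 175
Dy = (-2)(-45) - (-5)(-8) = 90 - 40 = 50
x = Dx/D = 175/25 = 7
y = Dy/D = 50/25 = 2

x = 7, y = 2


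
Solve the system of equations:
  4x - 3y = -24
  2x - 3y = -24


Using Cramer's rule:
Determinant D = (4)(-3) - (2)(-3) = -12 + 6 = -6
Dx = (-24)(-3) - (-24)(-3) = 72 - 72 = 0
Dy = (4)(-24) - (2)(-24) = -96 + 48 = -48
x = Dx/D = 0/-6 = 0
y = Dy/D = -48/-6 = 8

x = 0, y = 8


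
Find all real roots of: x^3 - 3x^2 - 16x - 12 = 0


Let p(x) = x^3 - 3x^2 - 16x - 12. By the rational root theorem (leading coefficient 1), any rational root is an integer divisor of 12: try ±1, ±2, ... in turn.
Test x = 1: value = -30 ≠ 0.
Test x = -1: value = 0 ✓, so (x + 1) is a factor.
Synthetic division by (x + 1): bring down 1; 1(-1) - 3 = -4; (-4)(-1) - 16 = -12; (-12)(-1) - 12 = 0 → quotient x^2 - 4x - 12, remainder 0.
Solve the quadratic x^2 - 4x - 12 = 0: discriminant = (-4)^2 - 4(1)(-12) = 16 + 48 = 64.
sqrt(64) = 8, so x = (4 ± 8)/2: x = 6 or x = -2.

x = -2, x = -1, x = 6


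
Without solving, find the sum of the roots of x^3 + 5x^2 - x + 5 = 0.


By Vieta's formulas for x^3 + bx^2 + cx + d = 0:
  r1 + r2 + r3 = -b/a = -5
  r1*r2 + r1*r3 + r2*r3 = c/a = -1
  r1*r2*r3 = -d/a = -5


Sum = -5


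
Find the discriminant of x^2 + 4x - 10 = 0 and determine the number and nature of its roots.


For ax^2 + bx + c = 0, discriminant D = b^2 - 4ac
Here a = 1, b = 4, c = -10
D = (4)^2 - 4(1)(-10) = 16 + 40 = 56

D = 56 > 0 but not a perfect square
The equation has 2 distinct real irrational roots.

Discriminant = 56, 2 distinct real irrational roots


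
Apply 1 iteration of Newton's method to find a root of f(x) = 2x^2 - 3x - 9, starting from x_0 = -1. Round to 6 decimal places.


Newton's method: x_(n+1) = x_n - f(x_n)/f'(x_n)
f(x) = 2x^2 - 3x - 9
f'(x) = 4x - 3

Iteration 1:
  f(-1.000000) = -4.000000
  f'(-1.000000) = -7.000000
  x_1 = -1.000000 - (-4.000000)/(-7.000000) = -1.571429

x_1 = -1.571429


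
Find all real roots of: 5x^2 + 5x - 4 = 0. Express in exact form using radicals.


Using the quadratic formula: x = (-b ± sqrt(b^2 - 4ac)) / (2a)
Here a = 5, b = 5, c = -4
Discriminant = b^2 - 4ac = 5^2 - 4(5)(-4) = 25 + 80 = 105
Since discriminant = 105 > 0, there are two real roots.
x = (-5 ± sqrt(105)) / 10
Numerically: x ≈ 0.5247 or x ≈ -1.5247

x = (-5 + sqrt(105)) / 10 or x = (-5 - sqrt(105)) / 10


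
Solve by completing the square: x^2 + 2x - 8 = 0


Start: x^2 + 2x - 8 = 0
Move constant: x^2 + 2x = 8
Half of 2 is 1, squared is 1
Add 1 to both sides: x^2 + 2x + 1 = 9
(x + 1)^2 = 9
x + 1 = ±3
x = -1 + 3 = 2 or x = -1 - 3 = -4

x = -4, x = 2


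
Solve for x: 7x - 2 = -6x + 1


Starting with: 7x - 2 = -6x + 1
Move all x terms to left: (7 + 6)x = 1 + 2
Simplify: 13x = 3
Divide both sides by 13: x = 3/13

x = 3/13


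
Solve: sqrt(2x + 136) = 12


Square both sides: 2x + 136 = 12^2 = 144
2x = 144 - 136 = 8
x = 4
Check: sqrt(2*4 + 136) = sqrt(144) = 12 ✓

x = 4


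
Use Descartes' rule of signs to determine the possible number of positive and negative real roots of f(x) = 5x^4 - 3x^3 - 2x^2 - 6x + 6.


Descartes' rule of signs:

For positive roots, count sign changes in f(x) = 5x^4 - 3x^3 - 2x^2 - 6x + 6:
Signs of coefficients: +, -, -, -, +
Number of sign changes: 2
Possible positive real roots: 2, 0

For negative roots, examine f(-x) = 5x^4 + 3x^3 - 2x^2 + 6x + 6:
Signs of coefficients: +, +, -, +, +
Number of sign changes: 2
Possible negative real roots: 2, 0

Positive roots: 2 or 0; Negative roots: 2 or 0


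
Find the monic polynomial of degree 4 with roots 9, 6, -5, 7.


A monic polynomial with roots 9, 6, -5, 7 is:
p(x) = (x - 9)(x - 6)(x + 5)(x - 7)
After multiplying by (x - 9): x - 9
After multiplying by (x - 6): x^2 - 15x + 54
After multiplying by (x + 5): x^3 - 10x^2 - 21x + 270
After multiplying by (x - 7): x^4 - 17x^3 + 49x^2 + 417x - 1890

x^4 - 17x^3 + 49x^2 + 417x - 1890


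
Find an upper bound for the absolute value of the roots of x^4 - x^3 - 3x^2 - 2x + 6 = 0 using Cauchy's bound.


Cauchy's bound: all roots r satisfy |r| <= 1 + max(|a_i/a_n|) for i = 0,...,n-1
where a_n is the leading coefficient.

Coefficients: [1, -1, -3, -2, 6]
Leading coefficient a_n = 1
Ratios |a_i/a_n|: 1, 3, 2, 6
Maximum ratio: 6
Cauchy's bound: |r| <= 1 + 6 = 7

Upper bound = 7


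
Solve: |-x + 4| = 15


An absolute value equation |expr| = 15 gives two cases:
Case 1: -x + 4 = 15
  -x = 11, so x = -11
Case 2: -x + 4 = -15
  -x = -19, so x = 19

x = -11, x = 19


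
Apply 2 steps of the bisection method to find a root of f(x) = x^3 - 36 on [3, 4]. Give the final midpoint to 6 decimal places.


f(x) = x^3 - 36
f(3) = -9 < 0
f(4) = 28 > 0

Step 1: midpoint = (3.000000 + 4.000000)/2 = 3.500000
  f(3.500000) = 6.875000
  f(mid) > 0, so root is in [3.000000, 3.500000]

Step 2: midpoint = (3.000000 + 3.500000)/2 = 3.250000
  f(3.250000) = -1.671875
  f(mid) < 0, so root is in [3.250000, 3.500000]

midpoint = 3.250000


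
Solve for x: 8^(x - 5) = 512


Express both sides with the same base.
512 = 8^3
Since the bases match, equate exponents: x - 5 = 3
So x = 3 - (-5) = 8

x = 8


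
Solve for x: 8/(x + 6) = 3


Multiply both sides by (x + 6): 8 = 3(x + 6)
Distribute: 8 = 3x + 18
3x = 8 - 18 = -10
x = -10/3

x = -10/3


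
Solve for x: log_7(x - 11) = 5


Convert to exponential form: x - 11 = 7^5 = 16807
x = 16807 + 11 = 16818
Check: log_7(16818 - 11) = log_7(16807) = log_7(16807) = 5 ✓

x = 16818


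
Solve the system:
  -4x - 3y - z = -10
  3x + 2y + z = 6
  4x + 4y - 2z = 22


Using Cramer's rule. Expand each determinant along the first row.
D  = (-4)*[2*(-2) - 1*4] - (-3)*[3*(-2) - 1*4] + (-1)*[3*4 - 2*4]
  = (-4)*(-8) - (-3)*(-10) + (-1)*(4) = -2
Dx = (-10)*[2*(-2) - 1*4] - (-3)*[6*(-2) - 1*22] + (-1)*[6*4 - 2*22]
  = (-10)*(-8) - (-3)*(-34) + (-1)*(-20) = -2
Dy = (-4)*[6*(-2) - 1*22] - (-10)*[3*(-2) - 1*4] + (-1)*[3*22 - 6*4]
  = (-4)*(-34) - (-10)*(-10) + (-1)*(42) = -6
Dz = (-4)*[2*22 - 6*4] - (-3)*[3*22 - 6*4] + (-10)*[3*4 - 2*4]
  = (-4)*(20) - (-3)*(42) + (-10)*(4) = 6
x = Dx/D = -2/-2 = 1, y = Dy/D = -6/-2 = 3, z = Dz/D = 6/-2 = -3
Check eq1: (-4)(1) + (-3)(3) + (-1)(-3) = -10 = -10 ✓
Check eq2: (3)(1) + (2)(3) + (1)(-3) = 6 = 6 ✓
Check eq3: (4)(1) + (4)(3) + (-2)(-3) = 22 = 22 ✓

x = 1, y = 3, z = -3


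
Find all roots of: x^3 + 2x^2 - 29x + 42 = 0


Let p(x) = x^3 + 2x^2 - 29x + 42. By the rational root theorem (leading coefficient 1), any rational root is an integer divisor of 42: try ±1, ±2, ... in turn.
Test x = 1: value = 16 ≠ 0.
Test x = -1: value = 72 ≠ 0.
Test x = 2: value = 0 ✓, so (x - 2) is a factor.
Synthetic division by (x - 2): bring down 1; 1(2) + 2 = 4; 4(2) - 29 = -21; (-21)(2) + 42 = 0 → quotient x^2 + 4x - 21, remainder 0.
Solve the quadratic x^2 + 4x - 21 = 0: discriminant = 4^2 - 4(1)(-21) = 16 + 84 = 100.
sqrt(100) = 10, so x = (-4 ± 10)/2: x = 3 or x = -7.
Collecting all roots found:

x = -7, x = 2, x = 3


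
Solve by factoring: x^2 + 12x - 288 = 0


We need two numbers that multiply to -288 and add to 12.
Those numbers are -12 and 24 (since (-12) * 24 = -288 and (-12) + 24 = 12).
So x^2 + 12x - 288 = (x - 12)(x + 24) = 0
Setting each factor to zero: x = 12 or x = -24

x = -24, x = 12


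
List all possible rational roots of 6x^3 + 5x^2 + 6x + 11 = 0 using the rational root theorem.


Rational root theorem: possible roots are ±p/q where:
  p divides the constant term (11): p ∈ {1, 11}
  q divides the leading coefficient (6): q ∈ {1, 2, 3, 6}

All possible rational roots: -11, -11/2, -11/3, -11/6, -1, -1/2, -1/3, -1/6, 1/6, 1/3, 1/2, 1, 11/6, 11/3, 11/2, 11

-11, -11/2, -11/3, -11/6, -1, -1/2, -1/3, -1/6, 1/6, 1/3, 1/2, 1, 11/6, 11/3, 11/2, 11


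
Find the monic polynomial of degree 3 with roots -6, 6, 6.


A monic polynomial with roots -6, 6, 6 is:
p(x) = (x + 6)(x - 6)(x - 6)
After multiplying by (x + 6): x + 6
After multiplying by (x - 6): x^2 - 36
After multiplying by (x - 6): x^3 - 6x^2 - 36x + 216

x^3 - 6x^2 - 36x + 216


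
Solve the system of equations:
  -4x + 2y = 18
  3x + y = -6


Using Cramer's rule:
Determinant D = (-4)(1) - (3)(2) = -4 - 6 = -10
Dx = (18)(1) - (-6)(2) = 18 + 12 = 30
Dy = (-4)(-6) - (3)(18) = 24 - 54 = -30
x = Dx/D = 30/-10 = -3
y = Dy/D = -30/-10 = 3

x = -3, y = 3


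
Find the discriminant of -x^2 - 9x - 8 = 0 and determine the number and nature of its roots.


For ax^2 + bx + c = 0, discriminant D = b^2 - 4ac
Here a = -1, b = -9, c = -8
D = (-9)^2 - 4(-1)(-8) = 81 - 32 = 49

D = 49 > 0 and is a perfect square (sqrt = 7)
The equation has 2 distinct real rational roots.

Discriminant = 49, 2 distinct real rational roots


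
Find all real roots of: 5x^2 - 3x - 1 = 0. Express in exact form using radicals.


Using the quadratic formula: x = (-b ± sqrt(b^2 - 4ac)) / (2a)
Here a = 5, b = -3, c = -1
Discriminant = b^2 - 4ac = (-3)^2 - 4(5)(-1) = 9 + 20 = 29
Since discriminant = 29 > 0, there are two real roots.
x = (3 ± sqrt(29)) / 10
Numerically: x ≈ 0.8385 or x ≈ -0.2385

x = (3 + sqrt(29)) / 10 or x = (3 - sqrt(29)) / 10


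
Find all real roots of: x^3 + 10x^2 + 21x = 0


The constant term is 0, so x = 0 is a root. Factor out x:
  x(x^2 + 10x + 21) = 0
Solve the quadratic x^2 + 10x + 21 = 0: discriminant = 10^2 - 4(1)(21) = 100 - 84 = 16.
sqrt(16) = 4, so x = (-10 ± 4)/2: x = -3 or x = -7.

x = -7, x = -3, x = 0


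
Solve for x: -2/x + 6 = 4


Subtract 6 from both sides: -2/x = -2
Multiply both sides by x: -2 = -2 * x
Divide by -2: x = 1

x = 1


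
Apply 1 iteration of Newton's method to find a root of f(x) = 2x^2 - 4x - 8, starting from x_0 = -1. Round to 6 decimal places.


Newton's method: x_(n+1) = x_n - f(x_n)/f'(x_n)
f(x) = 2x^2 - 4x - 8
f'(x) = 4x - 4

Iteration 1:
  f(-1.000000) = -2.000000
  f'(-1.000000) = -8.000000
  x_1 = -1.000000 - (-2.000000)/(-8.000000) = -1.250000

x_1 = -1.250000


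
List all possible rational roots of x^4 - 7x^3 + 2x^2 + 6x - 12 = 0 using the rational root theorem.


Rational root theorem: possible roots are ±p/q where:
  p divides the constant term (-12): p ∈ {1, 2, 3, 4, 6, 12}
  q divides the leading coefficient (1): q ∈ {1}

All possible rational roots: -12, -6, -4, -3, -2, -1, 1, 2, 3, 4, 6, 12

-12, -6, -4, -3, -2, -1, 1, 2, 3, 4, 6, 12


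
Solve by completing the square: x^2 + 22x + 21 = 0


Start: x^2 + 22x + 21 = 0
Move constant: x^2 + 22x = -21
Half of 22 is 11, squared is 121
Add 121 to both sides: x^2 + 22x + 121 = 100
(x + 11)^2 = 100
x + 11 = ±10
x = -11 + 10 = -1 or x = -11 - 10 = -21

x = -21, x = -1


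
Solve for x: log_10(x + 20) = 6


Convert to exponential form: x + 20 = 10^6 = 1000000
x = 1000000 - 20 = 999980
Check: log_10(999980 + 20) = log_10(1000000) = log_10(1000000) = 6 ✓

x = 999980


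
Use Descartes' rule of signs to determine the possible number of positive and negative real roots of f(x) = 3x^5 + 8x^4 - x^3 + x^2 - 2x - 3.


Descartes' rule of signs:

For positive roots, count sign changes in f(x) = 3x^5 + 8x^4 - x^3 + x^2 - 2x - 3:
Signs of coefficients: +, +, -, +, -, -
Number of sign changes: 3
Possible positive real roots: 3, 1

For negative roots, examine f(-x) = -3x^5 + 8x^4 + x^3 + x^2 + 2x - 3:
Signs of coefficients: -, +, +, +, +, -
Number of sign changes: 2
Possible negative real roots: 2, 0

Positive roots: 3 or 1; Negative roots: 2 or 0


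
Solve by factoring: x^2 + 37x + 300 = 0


We need two numbers that multiply to 300 and add to 37.
Those numbers are 25 and 12 (since 25 * 12 = 300 and 25 + 12 = 37).
So x^2 + 37x + 300 = (x + 25)(x + 12) = 0
Setting each factor to zero: x = -25 or x = -12

x = -25, x = -12


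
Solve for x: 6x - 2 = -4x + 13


Starting with: 6x - 2 = -4x + 13
Move all x terms to left: (6 + 4)x = 13 + 2
Simplify: 10x = 15
Divide both sides by 10: x = 3/2

x = 3/2


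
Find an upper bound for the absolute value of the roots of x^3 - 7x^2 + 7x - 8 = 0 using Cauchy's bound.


Cauchy's bound: all roots r satisfy |r| <= 1 + max(|a_i/a_n|) for i = 0,...,n-1
where a_n is the leading coefficient.

Coefficients: [1, -7, 7, -8]
Leading coefficient a_n = 1
Ratios |a_i/a_n|: 7, 7, 8
Maximum ratio: 8
Cauchy's bound: |r| <= 1 + 8 = 9

Upper bound = 9


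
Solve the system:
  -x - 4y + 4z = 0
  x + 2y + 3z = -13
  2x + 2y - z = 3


Using Cramer's rule. Expand each determinant along the first row.
D  = (-1)*[2*(-1) - 3*2] - (-4)*[1*(-1) - 3*2] + 4*[1*2 - 2*2]
  = (-1)*(-8) - (-4)*(-7) + 4*(-2) = -28
Dx = 0*[2*(-1) - 3*2] - (-4)*[(-13)*(-1) - 3*3] + 4*[(-13)*2 - 2*3]
  = 0*(-8) - (-4)*(4) + 4*(-32) = -112
Dy = (-1)*[(-13)*(-1) - 3*3] - 0*[1*(-1) - 3*2] + 4*[1*3 - (-13)*2]
  = (-1)*(4) - 0*(-7) + 4*(29) = 112
Dz = (-1)*[2*3 - (-13)*2] - (-4)*[1*3 - (-13)*2] + 0*[1*2 - 2*2]
  = (-1)*(32) - (-4)*(29) + 0*(-2) = 84
x = Dx/D = -112/-28 = 4, y = Dy/D = 112/-28 = -4, z = Dz/D = 84/-28 = -3
Check eq1: (-1)(4) + (-4)(-4) + (4)(-3) = 0 = 0 ✓
Check eq2: (1)(4) + (2)(-4) + (3)(-3) = -13 = -13 ✓
Check eq3: (2)(4) + (2)(-4) + (-1)(-3) = 3 = 3 ✓

x = 4, y = -4, z = -3


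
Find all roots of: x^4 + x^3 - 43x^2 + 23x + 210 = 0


Let p(x) = x^4 + x^3 - 43x^2 + 23x + 210. By the rational root theorem (leading coefficient 1), any rational root is an integer divisor of 210: try ±1, ±2, ... in turn.
Test x = 1: value = 192 ≠ 0.
Test x = -1: value = 144 ≠ 0.
Test x = 2: value = 108 ≠ 0.
Test x = -2: value = 0 ✓, so (x + 2) is a factor.
Synthetic division by (x + 2): bring down 1; 1(-2) + 1 = -1; (-1)(-2) - 43 = -41; (-41)(-2) + 23 = 105; 105(-2) + 210 = 0 → quotient x^3 - x^2 - 41x + 105, remainder 0.
Continue with the quotient x^3 - x^2 - 41x + 105 (candidates must divide 105).
Test x = 3: value = 0 ✓, so (x - 3) is a factor.
Synthetic division by (x - 3): bring down 1; 1(3) - 1 = 2; 2(3) - 41 = -35; (-35)(3) + 105 = 0 → quotient x^2 + 2x - 35, remainder 0.
Solve the quadratic x^2 + 2x - 35 = 0: discriminant = 2^2 - 4(1)(-35) = 4 + 140 = 144.
sqrt(144) = 12, so x = (-2 ± 12)/2: x = 5 or x = -7.
Collecting all roots found:

x = -7, x = -2, x = 3, x = 5


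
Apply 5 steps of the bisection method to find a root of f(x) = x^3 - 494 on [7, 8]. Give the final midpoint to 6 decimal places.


f(x) = x^3 - 494
f(7) = -151 < 0
f(8) = 18 > 0

Step 1: midpoint = (7.000000 + 8.000000)/2 = 7.500000
  f(7.500000) = -72.125000
  f(mid) < 0, so root is in [7.500000, 8.000000]

Step 2: midpoint = (7.500000 + 8.000000)/2 = 7.750000
  f(7.750000) = -28.515625
  f(mid) < 0, so root is in [7.750000, 8.000000]

Step 3: midpoint = (7.750000 + 8.000000)/2 = 7.875000
  f(7.875000) = -5.626953
  f(mid) < 0, so root is in [7.875000, 8.000000]

Step 4: midpoint = (7.875000 + 8.000000)/2 = 7.937500
  f(7.937500) = 6.093506
  f(mid) > 0, so root is in [7.875000, 7.937500]

Step 5: midpoint = (7.875000 + 7.937500)/2 = 7.906250
  f(7.906250) = 0.210114
  f(mid) > 0, so root is in [7.875000, 7.906250]

midpoint = 7.906250


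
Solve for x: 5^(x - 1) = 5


Express both sides with the same base.
5 = 5^1
Since the bases match, equate exponents: x - 1 = 1
So x = 1 - (-1) = 2

x = 2


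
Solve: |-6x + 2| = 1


An absolute value equation |expr| = 1 gives two cases:
Case 1: -6x + 2 = 1
  -6x = -1, so x = 1/6
Case 2: -6x + 2 = -1
  -6x = -3, so x = 1/2

x = 1/6, x = 1/2


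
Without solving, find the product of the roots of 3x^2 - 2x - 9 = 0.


By Vieta's formulas for ax^2 + bx + c = 0:
  Sum of roots = -b/a
  Product of roots = c/a

Here a = 3, b = -2, c = -9
Sum = -(-2)/3 = 2/3
Product = -9/3 = -3

Product = -3


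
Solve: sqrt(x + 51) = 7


Square both sides: x + 51 = 7^2 = 49
x = 49 - 51 = -2
x = -2
Check: sqrt(1*(-2) + 51) = sqrt(49) = 7 ✓

x = -2


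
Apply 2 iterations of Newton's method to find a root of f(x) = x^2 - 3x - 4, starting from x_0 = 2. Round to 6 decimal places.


Newton's method: x_(n+1) = x_n - f(x_n)/f'(x_n)
f(x) = x^2 - 3x - 4
f'(x) = 2x - 3

Iteration 1:
  f(2.000000) = -6.000000
  f'(2.000000) = 1.000000
  x_1 = 2.000000 - (-6.000000)/(1.000000) = 8.000000

Iteration 2:
  f(8.000000) = 36.000000
  f'(8.000000) = 13.000000
  x_2 = 8.000000 - (36.000000)/(13.000000) = 5.230769

x_2 = 5.230769


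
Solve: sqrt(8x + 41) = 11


Square both sides: 8x + 41 = 11^2 = 121
8x = 121 - 41 = 80
x = 10
Check: sqrt(8*10 + 41) = sqrt(121) = 11 ✓

x = 10


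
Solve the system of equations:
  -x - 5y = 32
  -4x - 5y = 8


Using Cramer's rule:
Determinant D = (-1)(-5) - (-4)(-5) = 5 - 20 = -15
Dx = (32)(-5) - (8)(-5) = -160 + 40 = -120
Dy = (-1)(8) - (-4)(32) = -8 + 128 = 120
x = Dx/D = -120/-15 = 8
y = Dy/D = 120/-15 = -8

x = 8, y = -8


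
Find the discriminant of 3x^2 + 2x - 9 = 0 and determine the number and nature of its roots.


For ax^2 + bx + c = 0, discriminant D = b^2 - 4ac
Here a = 3, b = 2, c = -9
D = (2)^2 - 4(3)(-9) = 4 + 108 = 112

D = 112 > 0 but not a perfect square
The equation has 2 distinct real irrational roots.

Discriminant = 112, 2 distinct real irrational roots


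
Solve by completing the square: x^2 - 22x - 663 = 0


Start: x^2 - 22x - 663 = 0
Move constant: x^2 - 22x = 663
Half of -22 is -11, squared is 121
Add 121 to both sides: x^2 - 22x + 121 = 784
(x - 11)^2 = 784
x - 11 = ±28
x = 11 + 28 = 39 or x = 11 - 28 = -17

x = -17, x = 39


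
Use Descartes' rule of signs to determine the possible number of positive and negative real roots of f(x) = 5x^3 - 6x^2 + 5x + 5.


Descartes' rule of signs:

For positive roots, count sign changes in f(x) = 5x^3 - 6x^2 + 5x + 5:
Signs of coefficients: +, -, +, +
Number of sign changes: 2
Possible positive real roots: 2, 0

For negative roots, examine f(-x) = -5x^3 - 6x^2 - 5x + 5:
Signs of coefficients: -, -, -, +
Number of sign changes: 1
Possible negative real roots: 1

Positive roots: 2 or 0; Negative roots: 1


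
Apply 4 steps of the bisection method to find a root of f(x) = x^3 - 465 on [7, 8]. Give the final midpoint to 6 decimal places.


f(x) = x^3 - 465
f(7) = -122 < 0
f(8) = 47 > 0

Step 1: midpoint = (7.000000 + 8.000000)/2 = 7.500000
  f(7.500000) = -43.125000
  f(mid) < 0, so root is in [7.500000, 8.000000]

Step 2: midpoint = (7.500000 + 8.000000)/2 = 7.750000
  f(7.750000) = 0.484375
  f(mid) > 0, so root is in [7.500000, 7.750000]

Step 3: midpoint = (7.500000 + 7.750000)/2 = 7.625000
  f(7.625000) = -21.677734
  f(mid) < 0, so root is in [7.625000, 7.750000]

Step 4: midpoint = (7.625000 + 7.750000)/2 = 7.687500
  f(7.687500) = -10.686768
  f(mid) < 0, so root is in [7.687500, 7.750000]

midpoint = 7.687500


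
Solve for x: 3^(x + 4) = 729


Express both sides with the same base.
729 = 3^6
Since the bases match, equate exponents: x + 4 = 6
So x = 6 - (4) = 2

x = 2


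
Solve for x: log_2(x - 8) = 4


Convert to exponential form: x - 8 = 2^4 = 16
x = 16 + 8 = 24
Check: log_2(24 - 8) = log_2(16) = log_2(16) = 4 ✓

x = 24


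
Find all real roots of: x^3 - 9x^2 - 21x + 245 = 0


Let p(x) = x^3 - 9x^2 - 21x + 245. By the rational root theorem (leading coefficient 1), any rational root is an integer divisor of 245: try ±1, ±2, ... in turn.
Test x = 1: value = 216 ≠ 0.
Test x = -1: value = 256 ≠ 0.
Test x = 5: value = 40 ≠ 0.
Test x = -5: value = 0 ✓, so (x + 5) is a factor.
Synthetic division by (x + 5): bring down 1; 1(-5) - 9 = -14; (-14)(-5) - 21 = 49; 49(-5) + 245 = 0 → quotient x^2 - 14x + 49, remainder 0.
Solve the quadratic x^2 - 14x + 49 = 0: discriminant = (-14)^2 - 4(1)(49) = 196 - 196 = 0.
Discriminant = 0, so a double root: x = 14/2 = 7.

x = -5, x = 7 (multiplicity 2)


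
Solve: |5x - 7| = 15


An absolute value equation |expr| = 15 gives two cases:
Case 1: 5x - 7 = 15
  5x = 22, so x = 22/5
Case 2: 5x - 7 = -15
  5x = -8, so x = -8/5

x = -8/5, x = 22/5


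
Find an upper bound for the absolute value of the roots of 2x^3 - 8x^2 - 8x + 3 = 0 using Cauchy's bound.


Cauchy's bound: all roots r satisfy |r| <= 1 + max(|a_i/a_n|) for i = 0,...,n-1
where a_n is the leading coefficient.

Coefficients: [2, -8, -8, 3]
Leading coefficient a_n = 2
Ratios |a_i/a_n|: 4, 4, 3/2
Maximum ratio: 4
Cauchy's bound: |r| <= 1 + 4 = 5

Upper bound = 5


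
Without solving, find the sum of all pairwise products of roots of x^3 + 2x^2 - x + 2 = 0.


By Vieta's formulas for x^3 + bx^2 + cx + d = 0:
  r1 + r2 + r3 = -b/a = -2
  r1*r2 + r1*r3 + r2*r3 = c/a = -1
  r1*r2*r3 = -d/a = -2


Sum of pairwise products = -1


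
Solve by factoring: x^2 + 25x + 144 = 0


We need two numbers that multiply to 144 and add to 25.
Those numbers are 16 and 9 (since 16 * 9 = 144 and 16 + 9 = 25).
So x^2 + 25x + 144 = (x + 16)(x + 9) = 0
Setting each factor to zero: x = -16 or x = -9

x = -16, x = -9


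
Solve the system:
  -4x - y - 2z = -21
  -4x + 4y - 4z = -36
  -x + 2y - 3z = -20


Using Cramer's rule. Expand each determinant along the first row.
D  = (-4)*[4*(-3) - (-4)*2] - (-1)*[(-4)*(-3) - (-4)*(-1)] + (-2)*[(-4)*2 - 4*(-1)]
  = (-4)*(-4) - (-1)*(8) + (-2)*(-4) = 32
Dx = (-21)*[4*(-3) - (-4)*2] - (-1)*[(-36)*(-3) - (-4)*(-20)] + (-2)*[(-36)*2 - 4*(-20)]
  = (-21)*(-4) - (-1)*(28) + (-2)*(8) = 96
Dy = (-4)*[(-36)*(-3) - (-4)*(-20)] - (-21)*[(-4)*(-3) - (-4)*(-1)] + (-2)*[(-4)*(-20) - (-36)*(-1)]
  = (-4)*(28) - (-21)*(8) + (-2)*(44) = -32
Dz = (-4)*[4*(-20) - (-36)*2] - (-1)*[(-4)*(-20) - (-36)*(-1)] + (-21)*[(-4)*2 - 4*(-1)]
  = (-4)*(-8) - (-1)*(44) + (-21)*(-4) = 160
x = Dx/D = 96/32 = 3, y = Dy/D = -32/32 = -1, z = Dz/D = 160/32 = 5
Check eq1: (-4)(3) + (-1)(-1) + (-2)(5) = -21 = -21 ✓
Check eq2: (-4)(3) + (4)(-1) + (-4)(5) = -36 = -36 ✓
Check eq3: (-1)(3) + (2)(-1) + (-3)(5) = -20 = -20 ✓

x = 3, y = -1, z = 5


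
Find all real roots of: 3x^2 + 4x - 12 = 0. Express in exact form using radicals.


Using the quadratic formula: x = (-b ± sqrt(b^2 - 4ac)) / (2a)
Here a = 3, b = 4, c = -12
Discriminant = b^2 - 4ac = 4^2 - 4(3)(-12) = 16 + 144 = 160
Since discriminant = 160 > 0, there are two real roots.
x = (-4 ± 4*sqrt(10)) / 6
Simplifying: x = (-2 ± 2*sqrt(10)) / 3
Numerically: x ≈ 1.4415 or x ≈ -2.7749

x = (-2 + 2*sqrt(10)) / 3 or x = (-2 - 2*sqrt(10)) / 3


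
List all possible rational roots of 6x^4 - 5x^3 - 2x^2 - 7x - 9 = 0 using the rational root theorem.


Rational root theorem: possible roots are ±p/q where:
  p divides the constant term (-9): p ∈ {1, 3, 9}
  q divides the leading coefficient (6): q ∈ {1, 2, 3, 6}

All possible rational roots: -9, -9/2, -3, -3/2, -1, -1/2, -1/3, -1/6, 1/6, 1/3, 1/2, 1, 3/2, 3, 9/2, 9

-9, -9/2, -3, -3/2, -1, -1/2, -1/3, -1/6, 1/6, 1/3, 1/2, 1, 3/2, 3, 9/2, 9


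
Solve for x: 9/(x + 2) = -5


Multiply both sides by (x + 2): 9 = -5(x + 2)
Distribute: 9 = -5x - 10
-5x = 9 + 10 = 19
x = -19/5

x = -19/5


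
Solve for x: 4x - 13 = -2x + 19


Starting with: 4x - 13 = -2x + 19
Move all x terms to left: (4 + 2)x = 19 + 13
Simplify: 6x = 32
Divide both sides by 6: x = 16/3

x = 16/3
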